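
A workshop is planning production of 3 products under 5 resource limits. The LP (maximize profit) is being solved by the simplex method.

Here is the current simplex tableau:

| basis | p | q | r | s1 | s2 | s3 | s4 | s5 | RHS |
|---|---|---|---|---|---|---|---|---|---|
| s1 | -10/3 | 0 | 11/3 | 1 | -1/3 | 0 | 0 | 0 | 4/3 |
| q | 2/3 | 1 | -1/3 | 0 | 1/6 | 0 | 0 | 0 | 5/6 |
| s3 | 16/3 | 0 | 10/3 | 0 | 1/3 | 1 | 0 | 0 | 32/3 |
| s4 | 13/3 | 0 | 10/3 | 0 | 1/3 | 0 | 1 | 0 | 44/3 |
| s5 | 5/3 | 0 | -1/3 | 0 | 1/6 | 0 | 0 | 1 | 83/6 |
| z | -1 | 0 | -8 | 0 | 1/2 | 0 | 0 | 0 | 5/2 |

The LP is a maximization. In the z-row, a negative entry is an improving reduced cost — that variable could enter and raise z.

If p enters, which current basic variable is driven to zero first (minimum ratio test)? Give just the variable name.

q

Ratios: row 1 (s1): entry -10/3 ≤ 0, skip; row 2 (q): (5/6)/(2/3) = 5/4; row 3 (s3): (32/3)/(16/3) = 2; row 4 (s4): (44/3)/(13/3) = 44/13; row 5 (s5): (83/6)/(5/3) = 83/10.
Minimum ratio 5/4 is in the q row, so q leaves.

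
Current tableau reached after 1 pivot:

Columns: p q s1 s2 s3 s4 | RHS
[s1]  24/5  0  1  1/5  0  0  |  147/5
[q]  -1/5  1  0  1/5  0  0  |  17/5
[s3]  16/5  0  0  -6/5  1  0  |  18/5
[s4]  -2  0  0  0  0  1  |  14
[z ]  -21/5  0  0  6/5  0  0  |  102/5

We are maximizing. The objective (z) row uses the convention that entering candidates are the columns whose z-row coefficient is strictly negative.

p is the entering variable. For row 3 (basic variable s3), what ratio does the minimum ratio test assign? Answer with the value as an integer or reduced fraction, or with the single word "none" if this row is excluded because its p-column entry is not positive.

Ratio = RHS / (p entry) = (18/5) / (16/5) = 9/8.

9/8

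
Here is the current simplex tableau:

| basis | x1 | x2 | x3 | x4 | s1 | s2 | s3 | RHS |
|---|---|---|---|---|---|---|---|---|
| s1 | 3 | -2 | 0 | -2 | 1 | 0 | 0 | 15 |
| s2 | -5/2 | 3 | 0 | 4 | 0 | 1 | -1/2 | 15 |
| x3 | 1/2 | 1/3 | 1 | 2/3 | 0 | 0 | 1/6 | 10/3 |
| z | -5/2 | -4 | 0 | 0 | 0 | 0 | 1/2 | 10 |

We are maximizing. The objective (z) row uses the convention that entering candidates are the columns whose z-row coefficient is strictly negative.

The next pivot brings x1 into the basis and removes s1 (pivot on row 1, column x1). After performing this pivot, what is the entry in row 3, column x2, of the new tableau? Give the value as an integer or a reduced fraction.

Pivot element is row 1, column x1: 3.
Normalize row 1: new (row 1, x2) = (-2)/3 = -2/3.
row 3 ← row 3 − (1/2)·(new row 1): 1/3 − (1/2)·(-2/3) = 2/3.

2/3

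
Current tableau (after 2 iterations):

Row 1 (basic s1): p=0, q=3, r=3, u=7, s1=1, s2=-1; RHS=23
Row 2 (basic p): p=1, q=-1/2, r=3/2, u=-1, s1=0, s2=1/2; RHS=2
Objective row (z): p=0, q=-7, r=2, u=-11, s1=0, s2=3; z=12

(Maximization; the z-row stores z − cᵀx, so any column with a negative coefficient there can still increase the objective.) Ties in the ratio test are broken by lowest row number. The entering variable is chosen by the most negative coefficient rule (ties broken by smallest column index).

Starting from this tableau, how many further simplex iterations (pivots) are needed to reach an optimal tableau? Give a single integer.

pivot: u in, s1 out → z = 337/7
pivot: q in, u out → z = 197/3
No improving column remains; optimal.

2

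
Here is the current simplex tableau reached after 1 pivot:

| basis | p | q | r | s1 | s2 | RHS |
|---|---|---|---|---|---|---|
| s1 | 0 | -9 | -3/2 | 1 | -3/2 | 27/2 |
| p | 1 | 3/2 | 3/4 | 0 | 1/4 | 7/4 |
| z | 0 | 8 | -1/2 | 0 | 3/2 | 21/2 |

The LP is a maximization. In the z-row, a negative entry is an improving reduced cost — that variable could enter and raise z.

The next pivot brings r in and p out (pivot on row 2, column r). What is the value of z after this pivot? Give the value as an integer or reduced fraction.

Minimum ratio for r: (7/4)/(3/4) = 7/3.
z changes by −(z-row coeff of r)·ratio = −(-1/2)·(7/3) = 7/6.
New z = 21/2 + (7/6) = 35/3.

35/3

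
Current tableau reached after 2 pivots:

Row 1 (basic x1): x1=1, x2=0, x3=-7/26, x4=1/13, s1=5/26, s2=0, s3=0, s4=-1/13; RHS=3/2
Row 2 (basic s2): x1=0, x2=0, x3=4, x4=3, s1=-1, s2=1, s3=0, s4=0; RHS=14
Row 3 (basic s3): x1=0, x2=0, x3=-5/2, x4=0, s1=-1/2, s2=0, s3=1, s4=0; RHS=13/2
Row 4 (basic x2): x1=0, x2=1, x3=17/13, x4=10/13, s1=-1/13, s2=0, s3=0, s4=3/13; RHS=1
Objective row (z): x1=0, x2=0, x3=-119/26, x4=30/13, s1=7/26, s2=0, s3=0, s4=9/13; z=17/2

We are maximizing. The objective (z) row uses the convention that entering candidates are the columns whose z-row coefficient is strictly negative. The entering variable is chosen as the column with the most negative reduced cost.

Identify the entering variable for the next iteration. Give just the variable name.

x3

Objective-row coefficients: x1: 0, x2: 0, x3: -119/26, x4: 30/13, s1: 7/26, s2: 0, s3: 0, s4: 9/13.
The most negative is -119/26 in column x3, so x3 enters.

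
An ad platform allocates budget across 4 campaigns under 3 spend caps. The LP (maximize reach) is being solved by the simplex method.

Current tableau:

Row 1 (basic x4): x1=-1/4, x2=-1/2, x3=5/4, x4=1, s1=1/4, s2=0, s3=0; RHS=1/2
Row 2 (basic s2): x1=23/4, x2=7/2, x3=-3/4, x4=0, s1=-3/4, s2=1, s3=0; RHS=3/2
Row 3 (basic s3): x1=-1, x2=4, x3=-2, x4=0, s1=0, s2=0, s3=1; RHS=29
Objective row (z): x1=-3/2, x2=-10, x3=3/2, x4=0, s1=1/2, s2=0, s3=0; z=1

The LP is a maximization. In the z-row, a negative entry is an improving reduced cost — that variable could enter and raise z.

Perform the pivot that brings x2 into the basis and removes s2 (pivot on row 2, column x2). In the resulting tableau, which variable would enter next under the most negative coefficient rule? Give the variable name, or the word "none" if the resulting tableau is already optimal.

s1

Pivot element 7/2. New z-row = old z-row − (-10)·(row 2/(7/2)).
Updated z-row coefficients: x1: 209/14, x2: 0, x3: -9/14, x4: 0, s1: -23/14, s2: 20/7, s3: 0.
The most negative is -23/14 in column s1, so s1 would enter next.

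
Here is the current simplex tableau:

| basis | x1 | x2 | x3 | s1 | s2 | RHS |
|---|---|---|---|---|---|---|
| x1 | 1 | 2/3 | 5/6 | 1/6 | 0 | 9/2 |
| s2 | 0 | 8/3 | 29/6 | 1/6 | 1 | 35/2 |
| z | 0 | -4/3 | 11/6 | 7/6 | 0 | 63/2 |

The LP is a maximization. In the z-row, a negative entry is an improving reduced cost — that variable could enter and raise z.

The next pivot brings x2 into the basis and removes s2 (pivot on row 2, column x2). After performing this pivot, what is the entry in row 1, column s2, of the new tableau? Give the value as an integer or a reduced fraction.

Pivot element is row 2, column x2: 8/3.
Normalize row 2: new (row 2, s2) = 1/(8/3) = 3/8.
row 1 ← row 1 − (2/3)·(new row 2): 0 − (2/3)·(3/8) = -1/4.

-1/4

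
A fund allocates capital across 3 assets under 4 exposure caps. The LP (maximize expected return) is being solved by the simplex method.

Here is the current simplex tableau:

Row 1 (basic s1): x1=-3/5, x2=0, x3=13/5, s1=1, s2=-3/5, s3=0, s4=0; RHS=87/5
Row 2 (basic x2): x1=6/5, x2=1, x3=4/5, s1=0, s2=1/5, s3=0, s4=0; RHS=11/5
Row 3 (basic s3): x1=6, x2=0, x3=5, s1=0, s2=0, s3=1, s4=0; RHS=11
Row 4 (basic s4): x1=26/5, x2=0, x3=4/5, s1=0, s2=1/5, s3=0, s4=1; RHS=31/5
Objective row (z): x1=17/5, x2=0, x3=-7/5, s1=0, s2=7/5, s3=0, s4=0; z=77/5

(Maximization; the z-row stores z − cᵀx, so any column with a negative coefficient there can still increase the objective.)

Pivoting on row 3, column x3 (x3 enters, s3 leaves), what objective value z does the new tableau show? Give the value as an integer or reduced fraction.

Minimum ratio for x3: 11/5 = 11/5.
z changes by −(z-row coeff of x3)·ratio = −(-7/5)·(11/5) = 77/25.
New z = 77/5 + (77/25) = 462/25.

462/25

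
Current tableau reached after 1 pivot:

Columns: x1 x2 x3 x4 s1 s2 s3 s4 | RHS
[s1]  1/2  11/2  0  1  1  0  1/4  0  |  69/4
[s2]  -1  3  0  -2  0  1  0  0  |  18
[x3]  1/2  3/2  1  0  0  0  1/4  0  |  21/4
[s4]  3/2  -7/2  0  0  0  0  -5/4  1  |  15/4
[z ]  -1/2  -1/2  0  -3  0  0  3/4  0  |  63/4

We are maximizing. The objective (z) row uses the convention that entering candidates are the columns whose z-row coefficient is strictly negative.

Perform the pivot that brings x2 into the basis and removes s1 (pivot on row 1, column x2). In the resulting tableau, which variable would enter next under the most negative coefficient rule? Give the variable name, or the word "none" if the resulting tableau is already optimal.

x4

Pivot element 11/2. New z-row = old z-row − (-1/2)·(row 1/(11/2)).
Updated z-row coefficients: x1: -5/11, x2: 0, x3: 0, x4: -32/11, s1: 1/11, s2: 0, s3: 17/22, s4: 0.
The most negative is -32/11 in column x4, so x4 would enter next.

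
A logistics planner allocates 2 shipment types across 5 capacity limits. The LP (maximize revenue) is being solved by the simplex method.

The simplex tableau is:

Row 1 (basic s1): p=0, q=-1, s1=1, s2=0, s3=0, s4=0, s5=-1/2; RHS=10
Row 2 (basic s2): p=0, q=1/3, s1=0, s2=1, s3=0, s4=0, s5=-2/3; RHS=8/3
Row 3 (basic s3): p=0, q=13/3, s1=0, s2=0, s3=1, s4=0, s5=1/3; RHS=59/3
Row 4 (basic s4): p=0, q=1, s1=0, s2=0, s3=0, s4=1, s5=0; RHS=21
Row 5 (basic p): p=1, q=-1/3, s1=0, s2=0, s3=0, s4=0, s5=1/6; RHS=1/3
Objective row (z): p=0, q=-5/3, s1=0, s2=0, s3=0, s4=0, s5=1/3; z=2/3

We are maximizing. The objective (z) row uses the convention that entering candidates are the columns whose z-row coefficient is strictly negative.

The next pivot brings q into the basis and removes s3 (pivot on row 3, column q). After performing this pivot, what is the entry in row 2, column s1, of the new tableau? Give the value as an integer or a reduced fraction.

Pivot element is row 3, column q: 13/3.
Normalize row 3: new (row 3, s1) = 0/(13/3) = 0.
row 2 ← row 2 − (1/3)·(new row 3): 0 − (1/3)·0 = 0.

0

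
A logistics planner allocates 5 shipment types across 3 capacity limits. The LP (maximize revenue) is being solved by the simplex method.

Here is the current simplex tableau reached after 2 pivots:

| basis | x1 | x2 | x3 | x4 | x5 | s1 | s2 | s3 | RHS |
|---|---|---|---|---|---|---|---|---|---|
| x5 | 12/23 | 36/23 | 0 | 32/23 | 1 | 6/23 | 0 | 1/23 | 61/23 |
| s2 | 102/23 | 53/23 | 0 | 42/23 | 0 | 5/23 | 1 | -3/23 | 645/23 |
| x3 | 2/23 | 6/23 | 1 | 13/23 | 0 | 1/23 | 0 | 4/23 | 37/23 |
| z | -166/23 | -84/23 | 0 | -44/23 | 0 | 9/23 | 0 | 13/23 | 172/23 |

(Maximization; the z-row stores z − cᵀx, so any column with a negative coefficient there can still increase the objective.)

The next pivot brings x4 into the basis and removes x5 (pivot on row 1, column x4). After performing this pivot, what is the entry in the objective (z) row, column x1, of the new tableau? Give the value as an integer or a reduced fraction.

Pivot element is row 1, column x4: 32/23.
Normalize row 1: new (row 1, x1) = (12/23)/(32/23) = 3/8.
z-row ← z-row − (-44/23)·(new row 1): -166/23 − (-44/23)·(3/8) = -13/2.

-13/2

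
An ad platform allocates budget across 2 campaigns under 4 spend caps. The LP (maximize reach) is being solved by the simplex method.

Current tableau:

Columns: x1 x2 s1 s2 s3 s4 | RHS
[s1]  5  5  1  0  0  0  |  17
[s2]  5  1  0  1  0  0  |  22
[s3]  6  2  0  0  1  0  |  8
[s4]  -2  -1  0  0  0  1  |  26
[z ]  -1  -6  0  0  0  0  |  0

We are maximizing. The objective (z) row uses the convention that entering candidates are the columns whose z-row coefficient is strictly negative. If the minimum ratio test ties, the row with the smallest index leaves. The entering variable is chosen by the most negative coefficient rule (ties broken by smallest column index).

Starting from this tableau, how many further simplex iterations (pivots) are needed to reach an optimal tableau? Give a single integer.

1

pivot: x2 in, s1 out → z = 102/5
No improving column remains; optimal.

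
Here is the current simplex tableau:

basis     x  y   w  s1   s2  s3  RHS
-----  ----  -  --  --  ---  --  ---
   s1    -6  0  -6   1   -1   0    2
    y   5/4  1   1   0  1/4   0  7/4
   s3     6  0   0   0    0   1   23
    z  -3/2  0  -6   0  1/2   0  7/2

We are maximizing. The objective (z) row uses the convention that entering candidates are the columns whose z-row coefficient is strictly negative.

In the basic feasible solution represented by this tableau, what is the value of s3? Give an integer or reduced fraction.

s3 is basic (row 3); its value is the RHS of that row: 23.

23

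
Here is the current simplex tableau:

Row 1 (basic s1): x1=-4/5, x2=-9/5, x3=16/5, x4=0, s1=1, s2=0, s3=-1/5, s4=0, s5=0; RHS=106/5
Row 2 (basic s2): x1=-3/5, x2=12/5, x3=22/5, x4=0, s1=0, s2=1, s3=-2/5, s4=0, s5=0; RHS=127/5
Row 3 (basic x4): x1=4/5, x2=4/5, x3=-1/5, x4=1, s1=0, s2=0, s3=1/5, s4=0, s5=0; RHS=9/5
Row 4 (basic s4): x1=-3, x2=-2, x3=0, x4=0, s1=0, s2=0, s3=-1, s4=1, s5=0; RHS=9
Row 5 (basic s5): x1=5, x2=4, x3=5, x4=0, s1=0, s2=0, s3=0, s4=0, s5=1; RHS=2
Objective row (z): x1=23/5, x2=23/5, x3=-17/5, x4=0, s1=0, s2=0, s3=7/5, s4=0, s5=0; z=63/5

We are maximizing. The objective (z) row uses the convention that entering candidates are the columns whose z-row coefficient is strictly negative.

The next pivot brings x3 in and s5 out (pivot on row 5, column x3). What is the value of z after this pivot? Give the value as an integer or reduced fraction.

349/25

Minimum ratio for x3: 2/5 = 2/5.
z changes by −(z-row coeff of x3)·ratio = −(-17/5)·(2/5) = 34/25.
New z = 63/5 + (34/25) = 349/25.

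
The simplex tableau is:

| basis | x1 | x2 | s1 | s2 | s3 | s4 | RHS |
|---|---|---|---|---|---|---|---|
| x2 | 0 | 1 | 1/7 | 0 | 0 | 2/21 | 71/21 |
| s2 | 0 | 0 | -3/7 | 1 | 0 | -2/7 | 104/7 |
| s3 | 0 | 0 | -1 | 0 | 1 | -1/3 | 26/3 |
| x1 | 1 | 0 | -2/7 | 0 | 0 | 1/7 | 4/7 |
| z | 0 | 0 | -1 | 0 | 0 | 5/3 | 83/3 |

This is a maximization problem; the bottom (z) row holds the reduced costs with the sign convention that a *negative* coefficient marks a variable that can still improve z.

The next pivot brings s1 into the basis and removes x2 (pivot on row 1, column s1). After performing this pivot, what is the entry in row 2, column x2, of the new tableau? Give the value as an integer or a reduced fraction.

Pivot element is row 1, column s1: 1/7.
Normalize row 1: new (row 1, x2) = 1/(1/7) = 7.
row 2 ← row 2 − (-3/7)·(new row 1): 0 − (-3/7)·7 = 3.

3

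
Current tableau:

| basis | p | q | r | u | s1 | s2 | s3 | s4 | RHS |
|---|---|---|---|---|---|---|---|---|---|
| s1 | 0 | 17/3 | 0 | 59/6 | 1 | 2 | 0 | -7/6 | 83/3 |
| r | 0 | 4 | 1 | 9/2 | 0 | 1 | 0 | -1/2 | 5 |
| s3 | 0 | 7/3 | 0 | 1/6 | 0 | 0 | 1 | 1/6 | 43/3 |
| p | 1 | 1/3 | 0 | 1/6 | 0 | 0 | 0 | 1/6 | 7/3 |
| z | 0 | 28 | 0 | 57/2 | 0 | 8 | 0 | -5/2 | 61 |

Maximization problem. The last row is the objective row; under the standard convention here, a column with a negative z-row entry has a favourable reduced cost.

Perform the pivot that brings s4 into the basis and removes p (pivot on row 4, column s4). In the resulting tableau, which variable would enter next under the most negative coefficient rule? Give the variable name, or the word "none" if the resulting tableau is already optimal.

none

Pivot element 1/6. New z-row = old z-row − (-5/2)·(row 4/(1/6)).
Updated z-row coefficients: p: 15, q: 33, r: 0, u: 31, s1: 0, s2: 8, s3: 0, s4: 0.
No coefficient is strictly negative; the tableau after this pivot is optimal.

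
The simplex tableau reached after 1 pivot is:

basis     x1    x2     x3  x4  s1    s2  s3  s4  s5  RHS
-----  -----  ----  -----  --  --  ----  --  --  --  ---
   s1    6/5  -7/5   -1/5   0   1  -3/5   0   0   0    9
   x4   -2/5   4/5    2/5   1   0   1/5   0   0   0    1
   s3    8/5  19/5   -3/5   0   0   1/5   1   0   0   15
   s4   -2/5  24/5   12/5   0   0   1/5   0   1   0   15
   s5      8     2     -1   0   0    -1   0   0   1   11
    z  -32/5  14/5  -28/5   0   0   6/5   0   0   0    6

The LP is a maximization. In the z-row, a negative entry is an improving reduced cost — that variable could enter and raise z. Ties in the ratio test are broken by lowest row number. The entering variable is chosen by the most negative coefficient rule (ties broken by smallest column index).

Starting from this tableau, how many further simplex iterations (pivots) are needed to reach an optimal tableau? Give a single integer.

pivot: x1 in, s5 out → z = 74/5
pivot: x3 in, x4 out → z = 302/7
No improving column remains; optimal.

2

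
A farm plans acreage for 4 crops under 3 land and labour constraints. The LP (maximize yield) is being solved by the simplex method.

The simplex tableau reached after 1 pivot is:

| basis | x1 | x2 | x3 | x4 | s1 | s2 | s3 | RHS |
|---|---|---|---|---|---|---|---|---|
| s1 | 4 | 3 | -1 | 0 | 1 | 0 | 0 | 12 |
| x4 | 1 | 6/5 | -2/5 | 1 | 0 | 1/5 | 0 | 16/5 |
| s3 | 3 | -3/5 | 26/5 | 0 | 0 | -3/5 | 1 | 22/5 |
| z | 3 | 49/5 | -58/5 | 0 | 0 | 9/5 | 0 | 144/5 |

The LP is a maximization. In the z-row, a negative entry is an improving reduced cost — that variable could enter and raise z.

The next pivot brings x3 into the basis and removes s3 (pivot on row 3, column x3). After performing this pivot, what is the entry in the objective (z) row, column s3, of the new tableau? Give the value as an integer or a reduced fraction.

29/13

Pivot element is row 3, column x3: 26/5.
Normalize row 3: new (row 3, s3) = 1/(26/5) = 5/26.
z-row ← z-row − (-58/5)·(new row 3): 0 − (-58/5)·(5/26) = 29/13.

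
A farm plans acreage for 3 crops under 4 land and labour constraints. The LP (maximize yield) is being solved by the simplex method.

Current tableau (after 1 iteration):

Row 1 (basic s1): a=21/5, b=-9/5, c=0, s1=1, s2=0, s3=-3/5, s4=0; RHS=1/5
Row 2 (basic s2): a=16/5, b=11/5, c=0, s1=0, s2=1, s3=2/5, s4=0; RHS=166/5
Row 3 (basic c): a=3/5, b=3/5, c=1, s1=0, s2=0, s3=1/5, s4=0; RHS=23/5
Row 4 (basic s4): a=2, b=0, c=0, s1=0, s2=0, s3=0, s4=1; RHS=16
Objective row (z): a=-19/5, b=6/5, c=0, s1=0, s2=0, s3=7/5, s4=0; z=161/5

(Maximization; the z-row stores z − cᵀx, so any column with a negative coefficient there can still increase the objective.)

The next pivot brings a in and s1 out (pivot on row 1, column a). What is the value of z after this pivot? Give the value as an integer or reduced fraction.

Minimum ratio for a: (1/5)/(21/5) = 1/21.
z changes by −(z-row coeff of a)·ratio = −(-19/5)·(1/21) = 19/105.
New z = 161/5 + (19/105) = 680/21.

680/21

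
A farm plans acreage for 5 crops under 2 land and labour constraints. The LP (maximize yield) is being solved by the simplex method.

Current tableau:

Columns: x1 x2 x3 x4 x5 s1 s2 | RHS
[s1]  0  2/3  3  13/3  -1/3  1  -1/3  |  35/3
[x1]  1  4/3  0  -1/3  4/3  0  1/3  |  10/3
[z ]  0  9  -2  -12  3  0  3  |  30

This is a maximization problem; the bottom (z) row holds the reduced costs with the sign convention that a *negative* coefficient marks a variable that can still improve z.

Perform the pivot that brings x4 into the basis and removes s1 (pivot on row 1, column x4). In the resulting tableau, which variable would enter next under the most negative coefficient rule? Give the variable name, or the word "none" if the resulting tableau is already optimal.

Pivot element 13/3. New z-row = old z-row − (-12)·(row 1/(13/3)).
Updated z-row coefficients: x1: 0, x2: 141/13, x3: 82/13, x4: 0, x5: 27/13, s1: 36/13, s2: 27/13.
No coefficient is strictly negative; the tableau after this pivot is optimal.

none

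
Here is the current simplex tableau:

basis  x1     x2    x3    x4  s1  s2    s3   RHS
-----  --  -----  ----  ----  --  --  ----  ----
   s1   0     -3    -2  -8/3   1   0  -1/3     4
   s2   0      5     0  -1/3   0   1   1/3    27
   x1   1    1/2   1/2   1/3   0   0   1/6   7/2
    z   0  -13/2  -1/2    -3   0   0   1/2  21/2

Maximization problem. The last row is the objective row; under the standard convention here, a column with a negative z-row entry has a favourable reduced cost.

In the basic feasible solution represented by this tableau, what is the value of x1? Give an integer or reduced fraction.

x1 is basic (row 3); its value is the RHS of that row: 7/2.

7/2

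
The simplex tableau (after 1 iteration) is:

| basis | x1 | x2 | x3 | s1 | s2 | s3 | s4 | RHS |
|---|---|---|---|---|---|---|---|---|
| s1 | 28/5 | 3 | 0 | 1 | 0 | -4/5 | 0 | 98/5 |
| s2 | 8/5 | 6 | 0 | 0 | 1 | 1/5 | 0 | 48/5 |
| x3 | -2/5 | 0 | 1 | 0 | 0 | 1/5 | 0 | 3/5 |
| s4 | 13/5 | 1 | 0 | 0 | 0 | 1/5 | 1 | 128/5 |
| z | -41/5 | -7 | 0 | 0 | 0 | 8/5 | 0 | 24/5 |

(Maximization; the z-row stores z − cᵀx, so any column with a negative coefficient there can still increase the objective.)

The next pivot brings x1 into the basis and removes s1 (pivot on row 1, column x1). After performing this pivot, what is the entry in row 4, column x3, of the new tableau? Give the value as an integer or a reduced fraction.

Pivot element is row 1, column x1: 28/5.
Normalize row 1: new (row 1, x3) = 0/(28/5) = 0.
row 4 ← row 4 − (13/5)·(new row 1): 0 − (13/5)·0 = 0.

0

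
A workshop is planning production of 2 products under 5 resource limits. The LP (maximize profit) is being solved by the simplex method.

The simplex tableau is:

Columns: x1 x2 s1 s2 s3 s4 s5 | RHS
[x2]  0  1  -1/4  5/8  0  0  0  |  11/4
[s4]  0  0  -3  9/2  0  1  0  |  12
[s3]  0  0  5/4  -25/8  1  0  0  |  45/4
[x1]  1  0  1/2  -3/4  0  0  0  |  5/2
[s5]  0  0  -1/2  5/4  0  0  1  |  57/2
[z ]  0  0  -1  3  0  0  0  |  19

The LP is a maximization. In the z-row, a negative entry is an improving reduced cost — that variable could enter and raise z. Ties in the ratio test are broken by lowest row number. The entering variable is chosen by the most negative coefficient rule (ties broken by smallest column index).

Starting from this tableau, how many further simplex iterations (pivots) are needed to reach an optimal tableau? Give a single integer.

1

pivot: s1 in, x1 out → z = 24
No improving column remains; optimal.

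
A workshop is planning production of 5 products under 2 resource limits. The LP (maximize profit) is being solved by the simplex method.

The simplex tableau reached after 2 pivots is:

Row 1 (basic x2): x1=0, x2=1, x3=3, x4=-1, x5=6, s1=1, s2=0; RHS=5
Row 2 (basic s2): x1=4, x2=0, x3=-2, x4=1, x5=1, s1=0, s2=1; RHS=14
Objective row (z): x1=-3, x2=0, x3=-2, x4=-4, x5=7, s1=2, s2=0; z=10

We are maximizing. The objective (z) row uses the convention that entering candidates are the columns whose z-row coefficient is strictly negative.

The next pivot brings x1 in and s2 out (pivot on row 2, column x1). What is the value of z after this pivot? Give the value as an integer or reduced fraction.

Minimum ratio for x1: 14/4 = 7/2.
z changes by −(z-row coeff of x1)·ratio = −(-3)·(7/2) = 21/2.
New z = 10 + (21/2) = 41/2.

41/2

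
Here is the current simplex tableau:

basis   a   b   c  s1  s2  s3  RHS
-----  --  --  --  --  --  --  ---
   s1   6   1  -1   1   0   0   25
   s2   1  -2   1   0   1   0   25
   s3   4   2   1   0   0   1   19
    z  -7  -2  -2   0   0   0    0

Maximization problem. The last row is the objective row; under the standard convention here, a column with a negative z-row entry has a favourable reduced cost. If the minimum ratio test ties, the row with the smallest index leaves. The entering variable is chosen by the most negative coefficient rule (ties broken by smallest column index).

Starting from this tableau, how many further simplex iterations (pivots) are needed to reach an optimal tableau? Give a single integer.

pivot: a in, s1 out → z = 175/6
pivot: c in, s3 out → z = 168/5
pivot: s1 in, a out → z = 38
No improving column remains; optimal.

3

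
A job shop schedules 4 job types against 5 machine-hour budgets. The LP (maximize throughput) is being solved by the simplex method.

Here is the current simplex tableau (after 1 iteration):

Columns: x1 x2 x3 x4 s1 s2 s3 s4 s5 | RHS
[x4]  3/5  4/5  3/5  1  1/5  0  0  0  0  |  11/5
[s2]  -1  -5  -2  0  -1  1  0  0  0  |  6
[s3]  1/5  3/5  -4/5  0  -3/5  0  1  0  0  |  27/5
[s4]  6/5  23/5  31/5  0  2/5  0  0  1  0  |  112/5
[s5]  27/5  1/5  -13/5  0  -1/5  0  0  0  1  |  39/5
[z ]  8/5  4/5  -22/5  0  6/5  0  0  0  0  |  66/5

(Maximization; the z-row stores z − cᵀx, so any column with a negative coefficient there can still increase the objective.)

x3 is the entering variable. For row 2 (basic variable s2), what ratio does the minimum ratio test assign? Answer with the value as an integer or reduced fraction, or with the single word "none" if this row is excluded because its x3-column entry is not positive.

The x3 entry in row 2 is -2 ≤ 0, so this row gives no ratio.

none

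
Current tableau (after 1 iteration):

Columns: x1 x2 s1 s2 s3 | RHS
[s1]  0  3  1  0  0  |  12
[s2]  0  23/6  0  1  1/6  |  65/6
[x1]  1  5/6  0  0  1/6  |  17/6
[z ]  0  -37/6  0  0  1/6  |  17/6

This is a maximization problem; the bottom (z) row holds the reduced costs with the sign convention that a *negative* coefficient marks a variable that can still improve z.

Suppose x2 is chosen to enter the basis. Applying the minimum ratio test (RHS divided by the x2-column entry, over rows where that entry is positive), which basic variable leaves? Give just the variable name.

s2

Ratios: row 1 (s1): 12/3 = 4; row 2 (s2): (65/6)/(23/6) = 65/23; row 3 (x1): (17/6)/(5/6) = 17/5.
Minimum ratio 65/23 is in the s2 row, so s2 leaves.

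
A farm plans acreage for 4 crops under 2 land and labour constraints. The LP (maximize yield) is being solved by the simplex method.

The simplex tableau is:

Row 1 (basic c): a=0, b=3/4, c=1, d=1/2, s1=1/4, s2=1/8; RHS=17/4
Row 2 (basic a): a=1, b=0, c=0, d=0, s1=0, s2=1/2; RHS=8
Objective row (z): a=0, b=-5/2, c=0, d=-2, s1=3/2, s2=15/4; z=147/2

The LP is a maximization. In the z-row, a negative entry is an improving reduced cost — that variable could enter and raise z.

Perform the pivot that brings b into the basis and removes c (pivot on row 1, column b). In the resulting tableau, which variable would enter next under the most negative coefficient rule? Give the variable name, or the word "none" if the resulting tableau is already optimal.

d

Pivot element 3/4. New z-row = old z-row − (-5/2)·(row 1/(3/4)).
Updated z-row coefficients: a: 0, b: 0, c: 10/3, d: -1/3, s1: 7/3, s2: 25/6.
The most negative is -1/3 in column d, so d would enter next.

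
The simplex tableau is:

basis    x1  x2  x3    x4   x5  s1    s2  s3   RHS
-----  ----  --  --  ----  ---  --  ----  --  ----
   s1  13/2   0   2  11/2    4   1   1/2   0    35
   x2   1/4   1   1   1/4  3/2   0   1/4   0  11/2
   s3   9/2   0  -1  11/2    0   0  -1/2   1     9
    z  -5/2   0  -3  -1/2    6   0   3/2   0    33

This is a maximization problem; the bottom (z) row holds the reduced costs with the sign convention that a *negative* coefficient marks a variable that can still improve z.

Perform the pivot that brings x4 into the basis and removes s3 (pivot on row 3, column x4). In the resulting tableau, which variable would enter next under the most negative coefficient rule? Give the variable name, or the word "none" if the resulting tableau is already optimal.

Pivot element 11/2. New z-row = old z-row − (-1/2)·(row 3/(11/2)).
Updated z-row coefficients: x1: -23/11, x2: 0, x3: -34/11, x4: 0, x5: 6, s1: 0, s2: 16/11, s3: 1/11.
The most negative is -34/11 in column x3, so x3 would enter next.

x3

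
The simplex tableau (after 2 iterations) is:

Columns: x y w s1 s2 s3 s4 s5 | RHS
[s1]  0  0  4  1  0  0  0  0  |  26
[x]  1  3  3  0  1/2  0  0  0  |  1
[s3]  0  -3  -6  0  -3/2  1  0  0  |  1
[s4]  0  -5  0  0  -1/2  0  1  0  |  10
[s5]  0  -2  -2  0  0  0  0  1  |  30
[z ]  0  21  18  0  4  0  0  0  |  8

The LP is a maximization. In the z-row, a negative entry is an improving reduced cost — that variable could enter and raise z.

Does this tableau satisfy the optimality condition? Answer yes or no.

No objective-row coefficient is strictly negative, so no entering variable exists; the tableau is optimal.

yes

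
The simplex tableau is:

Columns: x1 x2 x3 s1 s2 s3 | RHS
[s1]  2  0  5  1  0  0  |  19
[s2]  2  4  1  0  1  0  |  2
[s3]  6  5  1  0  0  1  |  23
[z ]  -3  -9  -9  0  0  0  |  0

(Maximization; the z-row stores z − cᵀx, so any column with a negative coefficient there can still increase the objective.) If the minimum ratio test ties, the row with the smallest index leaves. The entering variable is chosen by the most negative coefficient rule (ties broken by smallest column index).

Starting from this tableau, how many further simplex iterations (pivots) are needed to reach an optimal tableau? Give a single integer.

2

pivot: x2 in, s2 out → z = 9/2
pivot: x3 in, x2 out → z = 18
No improving column remains; optimal.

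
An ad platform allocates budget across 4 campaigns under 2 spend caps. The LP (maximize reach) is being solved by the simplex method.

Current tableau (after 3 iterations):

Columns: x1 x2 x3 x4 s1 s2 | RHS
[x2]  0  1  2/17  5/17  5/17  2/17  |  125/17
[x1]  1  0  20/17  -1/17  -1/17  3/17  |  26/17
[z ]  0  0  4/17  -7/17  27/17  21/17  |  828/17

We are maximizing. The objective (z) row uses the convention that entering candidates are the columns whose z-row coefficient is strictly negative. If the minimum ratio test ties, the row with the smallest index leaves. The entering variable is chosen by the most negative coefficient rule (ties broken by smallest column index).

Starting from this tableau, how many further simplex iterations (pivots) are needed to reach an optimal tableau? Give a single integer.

1

pivot: x4 in, x2 out → z = 59
No improving column remains; optimal.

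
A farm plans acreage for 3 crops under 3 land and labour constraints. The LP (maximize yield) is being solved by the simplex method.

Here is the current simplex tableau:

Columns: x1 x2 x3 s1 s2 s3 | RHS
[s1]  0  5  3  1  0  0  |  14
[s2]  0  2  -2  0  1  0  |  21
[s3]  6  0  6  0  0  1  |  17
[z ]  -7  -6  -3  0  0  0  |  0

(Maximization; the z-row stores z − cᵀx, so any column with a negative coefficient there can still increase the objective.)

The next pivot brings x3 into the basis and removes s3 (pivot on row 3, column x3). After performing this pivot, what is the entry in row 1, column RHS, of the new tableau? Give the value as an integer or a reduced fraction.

Pivot element is row 3, column x3: 6.
Normalize row 3: new (row 3, RHS) = 17/6 = 17/6.
row 1 ← row 1 − 3·(new row 3): 14 − 3·(17/6) = 11/2.

11/2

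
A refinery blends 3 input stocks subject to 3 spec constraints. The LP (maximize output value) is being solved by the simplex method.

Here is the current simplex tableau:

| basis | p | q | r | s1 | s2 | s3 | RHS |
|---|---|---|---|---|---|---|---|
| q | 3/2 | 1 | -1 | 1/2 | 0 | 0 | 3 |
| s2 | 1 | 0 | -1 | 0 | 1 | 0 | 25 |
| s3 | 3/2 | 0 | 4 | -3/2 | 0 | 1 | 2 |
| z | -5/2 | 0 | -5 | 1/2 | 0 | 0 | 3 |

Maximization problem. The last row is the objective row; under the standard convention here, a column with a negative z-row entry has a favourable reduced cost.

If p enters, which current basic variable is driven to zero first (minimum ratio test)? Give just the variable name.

s3

Ratios: row 1 (q): 3/(3/2) = 2; row 2 (s2): 25/1 = 25; row 3 (s3): 2/(3/2) = 4/3.
Minimum ratio 4/3 is in the s3 row, so s3 leaves.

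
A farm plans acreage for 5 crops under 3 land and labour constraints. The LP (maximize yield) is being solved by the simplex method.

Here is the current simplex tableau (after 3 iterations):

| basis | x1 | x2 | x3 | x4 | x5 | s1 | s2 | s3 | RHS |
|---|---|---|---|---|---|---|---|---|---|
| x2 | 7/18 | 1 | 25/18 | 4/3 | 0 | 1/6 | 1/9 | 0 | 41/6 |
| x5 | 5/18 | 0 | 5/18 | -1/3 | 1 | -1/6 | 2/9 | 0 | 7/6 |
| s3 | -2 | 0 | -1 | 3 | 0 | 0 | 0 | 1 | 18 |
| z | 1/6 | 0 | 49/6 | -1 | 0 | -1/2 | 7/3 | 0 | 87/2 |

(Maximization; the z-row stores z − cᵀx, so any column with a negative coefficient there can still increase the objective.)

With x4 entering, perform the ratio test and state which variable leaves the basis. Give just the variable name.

Ratios: row 1 (x2): (41/6)/(4/3) = 41/8; row 2 (x5): entry -1/3 ≤ 0, skip; row 3 (s3): 18/3 = 6.
Minimum ratio 41/8 is in the x2 row, so x2 leaves.

x2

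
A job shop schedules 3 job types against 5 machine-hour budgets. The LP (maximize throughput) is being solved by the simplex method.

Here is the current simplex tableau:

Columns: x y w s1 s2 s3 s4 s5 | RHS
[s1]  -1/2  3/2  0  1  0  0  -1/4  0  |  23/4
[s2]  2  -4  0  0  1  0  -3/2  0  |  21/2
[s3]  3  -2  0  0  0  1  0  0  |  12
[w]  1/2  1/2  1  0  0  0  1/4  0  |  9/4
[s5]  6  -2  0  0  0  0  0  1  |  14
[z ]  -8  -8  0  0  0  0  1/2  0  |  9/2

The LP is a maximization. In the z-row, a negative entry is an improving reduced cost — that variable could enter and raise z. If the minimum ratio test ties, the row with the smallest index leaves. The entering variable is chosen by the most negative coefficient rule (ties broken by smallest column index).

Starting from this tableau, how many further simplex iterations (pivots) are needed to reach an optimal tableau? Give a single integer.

2

pivot: x in, s5 out → z = 139/6
pivot: y in, w out → z = 81/2
No improving column remains; optimal.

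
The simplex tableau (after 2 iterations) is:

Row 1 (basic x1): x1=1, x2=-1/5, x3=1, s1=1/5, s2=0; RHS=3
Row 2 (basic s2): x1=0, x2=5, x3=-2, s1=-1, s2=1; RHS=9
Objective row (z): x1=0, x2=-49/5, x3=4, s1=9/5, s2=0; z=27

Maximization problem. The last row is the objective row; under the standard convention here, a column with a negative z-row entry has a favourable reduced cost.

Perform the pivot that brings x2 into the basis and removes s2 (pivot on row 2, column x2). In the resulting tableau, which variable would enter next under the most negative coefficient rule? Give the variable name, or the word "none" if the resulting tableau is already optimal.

s1

Pivot element 5. New z-row = old z-row − (-49/5)·(row 2/5).
Updated z-row coefficients: x1: 0, x2: 0, x3: 2/25, s1: -4/25, s2: 49/25.
The most negative is -4/25 in column s1, so s1 would enter next.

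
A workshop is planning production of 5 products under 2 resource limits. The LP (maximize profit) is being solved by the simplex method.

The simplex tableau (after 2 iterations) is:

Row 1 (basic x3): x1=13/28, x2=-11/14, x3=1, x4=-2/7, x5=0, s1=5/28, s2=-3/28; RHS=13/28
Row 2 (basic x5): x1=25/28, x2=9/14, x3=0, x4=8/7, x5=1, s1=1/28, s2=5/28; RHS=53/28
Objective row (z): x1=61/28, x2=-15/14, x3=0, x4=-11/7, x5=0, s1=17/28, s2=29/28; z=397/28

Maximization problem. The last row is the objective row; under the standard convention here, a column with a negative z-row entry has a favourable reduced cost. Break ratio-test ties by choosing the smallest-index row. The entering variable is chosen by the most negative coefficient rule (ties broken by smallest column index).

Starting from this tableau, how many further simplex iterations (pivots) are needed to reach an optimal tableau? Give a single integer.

2

pivot: x4 in, x5 out → z = 537/32
pivot: x2 in, x4 out → z = 52/3
No improving column remains; optimal.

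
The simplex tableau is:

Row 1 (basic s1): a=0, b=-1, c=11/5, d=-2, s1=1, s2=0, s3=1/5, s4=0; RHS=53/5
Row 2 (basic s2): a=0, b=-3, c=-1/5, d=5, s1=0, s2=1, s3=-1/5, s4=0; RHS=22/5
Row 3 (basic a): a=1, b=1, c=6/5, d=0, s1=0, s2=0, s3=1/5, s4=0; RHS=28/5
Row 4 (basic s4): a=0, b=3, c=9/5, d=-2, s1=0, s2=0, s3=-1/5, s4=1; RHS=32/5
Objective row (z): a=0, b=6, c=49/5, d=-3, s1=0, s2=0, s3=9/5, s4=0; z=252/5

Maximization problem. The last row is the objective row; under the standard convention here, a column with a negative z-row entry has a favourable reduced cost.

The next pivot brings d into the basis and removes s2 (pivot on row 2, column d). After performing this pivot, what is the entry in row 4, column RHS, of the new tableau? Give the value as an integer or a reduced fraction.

Pivot element is row 2, column d: 5.
Normalize row 2: new (row 2, RHS) = (22/5)/5 = 22/25.
row 4 ← row 4 − (-2)·(new row 2): 32/5 − (-2)·(22/25) = 204/25.

204/25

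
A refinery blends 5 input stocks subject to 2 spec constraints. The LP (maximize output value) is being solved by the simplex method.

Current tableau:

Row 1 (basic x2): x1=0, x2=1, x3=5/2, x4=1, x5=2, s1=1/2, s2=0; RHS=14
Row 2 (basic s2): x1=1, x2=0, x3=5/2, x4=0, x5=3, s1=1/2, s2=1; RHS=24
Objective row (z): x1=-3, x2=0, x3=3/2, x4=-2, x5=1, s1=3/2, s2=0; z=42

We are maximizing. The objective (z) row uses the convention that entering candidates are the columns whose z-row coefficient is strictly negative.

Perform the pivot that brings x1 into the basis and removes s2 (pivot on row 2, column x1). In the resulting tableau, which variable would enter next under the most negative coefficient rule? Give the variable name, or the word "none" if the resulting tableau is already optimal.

Pivot element 1. New z-row = old z-row − (-3)·(row 2/1).
Updated z-row coefficients: x1: 0, x2: 0, x3: 9, x4: -2, x5: 10, s1: 3, s2: 3.
The most negative is -2 in column x4, so x4 would enter next.

x4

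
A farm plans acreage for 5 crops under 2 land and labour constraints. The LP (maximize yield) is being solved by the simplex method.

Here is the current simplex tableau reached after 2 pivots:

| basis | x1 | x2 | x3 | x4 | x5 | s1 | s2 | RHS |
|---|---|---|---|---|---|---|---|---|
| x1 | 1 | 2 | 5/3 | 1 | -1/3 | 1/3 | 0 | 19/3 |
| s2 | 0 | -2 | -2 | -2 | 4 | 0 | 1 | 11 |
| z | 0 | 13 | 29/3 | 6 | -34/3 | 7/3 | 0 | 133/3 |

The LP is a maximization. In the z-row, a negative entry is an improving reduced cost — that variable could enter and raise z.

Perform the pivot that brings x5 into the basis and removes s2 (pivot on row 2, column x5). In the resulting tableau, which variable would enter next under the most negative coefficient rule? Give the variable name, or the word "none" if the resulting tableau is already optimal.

Pivot element 4. New z-row = old z-row − (-34/3)·(row 2/4).
Updated z-row coefficients: x1: 0, x2: 22/3, x3: 4, x4: 1/3, x5: 0, s1: 7/3, s2: 17/6.
No coefficient is strictly negative; the tableau after this pivot is optimal.

none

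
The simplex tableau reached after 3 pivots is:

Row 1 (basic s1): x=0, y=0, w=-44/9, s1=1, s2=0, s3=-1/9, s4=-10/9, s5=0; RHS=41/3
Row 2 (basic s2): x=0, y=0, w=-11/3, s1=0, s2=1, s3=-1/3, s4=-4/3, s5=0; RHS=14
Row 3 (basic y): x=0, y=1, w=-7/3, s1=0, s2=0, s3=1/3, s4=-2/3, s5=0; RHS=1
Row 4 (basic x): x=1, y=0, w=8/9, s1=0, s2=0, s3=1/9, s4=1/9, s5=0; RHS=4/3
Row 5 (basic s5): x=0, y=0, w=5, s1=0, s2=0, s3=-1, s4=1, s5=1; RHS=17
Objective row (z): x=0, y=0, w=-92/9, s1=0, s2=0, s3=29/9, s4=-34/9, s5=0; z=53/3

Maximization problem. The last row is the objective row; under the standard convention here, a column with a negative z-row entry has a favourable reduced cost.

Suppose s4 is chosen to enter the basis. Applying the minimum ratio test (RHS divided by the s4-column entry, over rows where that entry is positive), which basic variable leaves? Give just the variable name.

Ratios: row 1 (s1): entry -10/9 ≤ 0, skip; row 2 (s2): entry -4/3 ≤ 0, skip; row 3 (y): entry -2/3 ≤ 0, skip; row 4 (x): (4/3)/(1/9) = 12; row 5 (s5): 17/1 = 17.
Minimum ratio 12 is in the x row, so x leaves.

x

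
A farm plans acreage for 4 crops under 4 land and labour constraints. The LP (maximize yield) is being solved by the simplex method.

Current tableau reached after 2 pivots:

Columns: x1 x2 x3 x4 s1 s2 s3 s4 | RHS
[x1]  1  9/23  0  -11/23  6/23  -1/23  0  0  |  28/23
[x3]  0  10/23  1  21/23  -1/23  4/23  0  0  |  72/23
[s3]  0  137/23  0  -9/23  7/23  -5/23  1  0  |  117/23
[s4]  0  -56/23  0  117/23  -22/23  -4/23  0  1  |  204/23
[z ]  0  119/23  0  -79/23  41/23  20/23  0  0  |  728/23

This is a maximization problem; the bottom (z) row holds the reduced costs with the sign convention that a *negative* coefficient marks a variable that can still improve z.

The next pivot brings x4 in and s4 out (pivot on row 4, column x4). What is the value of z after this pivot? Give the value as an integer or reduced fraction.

1468/39

Minimum ratio for x4: (204/23)/(117/23) = 68/39.
z changes by −(z-row coeff of x4)·ratio = −(-79/23)·(68/39) = 5372/897.
New z = 728/23 + (5372/897) = 1468/39.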